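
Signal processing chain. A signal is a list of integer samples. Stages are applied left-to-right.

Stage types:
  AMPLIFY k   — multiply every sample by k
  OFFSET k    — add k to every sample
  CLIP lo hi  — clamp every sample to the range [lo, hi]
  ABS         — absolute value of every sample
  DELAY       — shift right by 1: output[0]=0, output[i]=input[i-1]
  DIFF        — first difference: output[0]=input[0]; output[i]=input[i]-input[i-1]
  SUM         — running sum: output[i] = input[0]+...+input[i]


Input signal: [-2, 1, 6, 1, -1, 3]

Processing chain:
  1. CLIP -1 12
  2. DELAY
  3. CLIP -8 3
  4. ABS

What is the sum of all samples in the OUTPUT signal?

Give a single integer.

Answer: 7

Derivation:
Input: [-2, 1, 6, 1, -1, 3]
Stage 1 (CLIP -1 12): clip(-2,-1,12)=-1, clip(1,-1,12)=1, clip(6,-1,12)=6, clip(1,-1,12)=1, clip(-1,-1,12)=-1, clip(3,-1,12)=3 -> [-1, 1, 6, 1, -1, 3]
Stage 2 (DELAY): [0, -1, 1, 6, 1, -1] = [0, -1, 1, 6, 1, -1] -> [0, -1, 1, 6, 1, -1]
Stage 3 (CLIP -8 3): clip(0,-8,3)=0, clip(-1,-8,3)=-1, clip(1,-8,3)=1, clip(6,-8,3)=3, clip(1,-8,3)=1, clip(-1,-8,3)=-1 -> [0, -1, 1, 3, 1, -1]
Stage 4 (ABS): |0|=0, |-1|=1, |1|=1, |3|=3, |1|=1, |-1|=1 -> [0, 1, 1, 3, 1, 1]
Output sum: 7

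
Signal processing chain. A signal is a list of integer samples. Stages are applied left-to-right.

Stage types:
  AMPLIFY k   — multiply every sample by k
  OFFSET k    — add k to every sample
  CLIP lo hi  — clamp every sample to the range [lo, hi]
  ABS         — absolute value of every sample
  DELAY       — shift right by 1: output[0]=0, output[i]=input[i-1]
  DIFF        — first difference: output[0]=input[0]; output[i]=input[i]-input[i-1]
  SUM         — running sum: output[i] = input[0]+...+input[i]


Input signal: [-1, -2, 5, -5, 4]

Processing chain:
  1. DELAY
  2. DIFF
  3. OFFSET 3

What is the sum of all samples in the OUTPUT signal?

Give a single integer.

Answer: 10

Derivation:
Input: [-1, -2, 5, -5, 4]
Stage 1 (DELAY): [0, -1, -2, 5, -5] = [0, -1, -2, 5, -5] -> [0, -1, -2, 5, -5]
Stage 2 (DIFF): s[0]=0, -1-0=-1, -2--1=-1, 5--2=7, -5-5=-10 -> [0, -1, -1, 7, -10]
Stage 3 (OFFSET 3): 0+3=3, -1+3=2, -1+3=2, 7+3=10, -10+3=-7 -> [3, 2, 2, 10, -7]
Output sum: 10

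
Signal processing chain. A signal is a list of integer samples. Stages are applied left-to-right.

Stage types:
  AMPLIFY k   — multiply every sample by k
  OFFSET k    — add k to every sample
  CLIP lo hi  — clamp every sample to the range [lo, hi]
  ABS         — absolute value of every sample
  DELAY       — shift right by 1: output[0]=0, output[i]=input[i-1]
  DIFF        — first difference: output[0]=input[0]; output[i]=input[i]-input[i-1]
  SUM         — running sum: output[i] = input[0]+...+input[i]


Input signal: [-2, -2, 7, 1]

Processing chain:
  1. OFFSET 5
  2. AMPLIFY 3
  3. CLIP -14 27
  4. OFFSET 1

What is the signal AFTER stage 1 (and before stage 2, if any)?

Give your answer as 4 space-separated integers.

Input: [-2, -2, 7, 1]
Stage 1 (OFFSET 5): -2+5=3, -2+5=3, 7+5=12, 1+5=6 -> [3, 3, 12, 6]

Answer: 3 3 12 6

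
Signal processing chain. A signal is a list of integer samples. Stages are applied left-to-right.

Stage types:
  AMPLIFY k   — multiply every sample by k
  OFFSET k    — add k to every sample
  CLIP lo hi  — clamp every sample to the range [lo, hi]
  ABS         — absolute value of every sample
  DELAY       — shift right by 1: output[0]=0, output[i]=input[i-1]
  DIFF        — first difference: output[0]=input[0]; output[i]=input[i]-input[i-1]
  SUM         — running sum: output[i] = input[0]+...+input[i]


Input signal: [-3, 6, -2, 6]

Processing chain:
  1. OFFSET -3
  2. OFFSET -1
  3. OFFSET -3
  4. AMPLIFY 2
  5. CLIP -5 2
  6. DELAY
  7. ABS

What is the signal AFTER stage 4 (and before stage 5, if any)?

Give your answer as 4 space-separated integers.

Answer: -20 -2 -18 -2

Derivation:
Input: [-3, 6, -2, 6]
Stage 1 (OFFSET -3): -3+-3=-6, 6+-3=3, -2+-3=-5, 6+-3=3 -> [-6, 3, -5, 3]
Stage 2 (OFFSET -1): -6+-1=-7, 3+-1=2, -5+-1=-6, 3+-1=2 -> [-7, 2, -6, 2]
Stage 3 (OFFSET -3): -7+-3=-10, 2+-3=-1, -6+-3=-9, 2+-3=-1 -> [-10, -1, -9, -1]
Stage 4 (AMPLIFY 2): -10*2=-20, -1*2=-2, -9*2=-18, -1*2=-2 -> [-20, -2, -18, -2]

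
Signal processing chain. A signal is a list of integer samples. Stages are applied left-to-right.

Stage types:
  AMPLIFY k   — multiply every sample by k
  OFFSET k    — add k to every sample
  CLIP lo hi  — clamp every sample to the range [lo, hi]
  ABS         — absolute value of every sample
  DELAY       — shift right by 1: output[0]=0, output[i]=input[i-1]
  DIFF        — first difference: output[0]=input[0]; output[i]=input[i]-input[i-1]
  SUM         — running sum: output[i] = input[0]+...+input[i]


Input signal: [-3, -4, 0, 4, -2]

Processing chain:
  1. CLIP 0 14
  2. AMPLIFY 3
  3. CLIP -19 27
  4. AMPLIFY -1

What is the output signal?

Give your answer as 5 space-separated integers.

Answer: 0 0 0 -12 0

Derivation:
Input: [-3, -4, 0, 4, -2]
Stage 1 (CLIP 0 14): clip(-3,0,14)=0, clip(-4,0,14)=0, clip(0,0,14)=0, clip(4,0,14)=4, clip(-2,0,14)=0 -> [0, 0, 0, 4, 0]
Stage 2 (AMPLIFY 3): 0*3=0, 0*3=0, 0*3=0, 4*3=12, 0*3=0 -> [0, 0, 0, 12, 0]
Stage 3 (CLIP -19 27): clip(0,-19,27)=0, clip(0,-19,27)=0, clip(0,-19,27)=0, clip(12,-19,27)=12, clip(0,-19,27)=0 -> [0, 0, 0, 12, 0]
Stage 4 (AMPLIFY -1): 0*-1=0, 0*-1=0, 0*-1=0, 12*-1=-12, 0*-1=0 -> [0, 0, 0, -12, 0]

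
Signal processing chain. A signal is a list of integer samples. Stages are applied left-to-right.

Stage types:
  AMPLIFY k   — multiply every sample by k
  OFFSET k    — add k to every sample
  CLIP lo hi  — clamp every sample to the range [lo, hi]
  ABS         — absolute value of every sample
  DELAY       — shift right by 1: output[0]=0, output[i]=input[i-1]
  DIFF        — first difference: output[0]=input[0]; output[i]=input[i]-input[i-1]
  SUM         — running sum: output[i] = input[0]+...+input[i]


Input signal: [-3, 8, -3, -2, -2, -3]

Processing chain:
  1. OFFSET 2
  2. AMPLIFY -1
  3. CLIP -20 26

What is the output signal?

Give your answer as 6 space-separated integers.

Input: [-3, 8, -3, -2, -2, -3]
Stage 1 (OFFSET 2): -3+2=-1, 8+2=10, -3+2=-1, -2+2=0, -2+2=0, -3+2=-1 -> [-1, 10, -1, 0, 0, -1]
Stage 2 (AMPLIFY -1): -1*-1=1, 10*-1=-10, -1*-1=1, 0*-1=0, 0*-1=0, -1*-1=1 -> [1, -10, 1, 0, 0, 1]
Stage 3 (CLIP -20 26): clip(1,-20,26)=1, clip(-10,-20,26)=-10, clip(1,-20,26)=1, clip(0,-20,26)=0, clip(0,-20,26)=0, clip(1,-20,26)=1 -> [1, -10, 1, 0, 0, 1]

Answer: 1 -10 1 0 0 1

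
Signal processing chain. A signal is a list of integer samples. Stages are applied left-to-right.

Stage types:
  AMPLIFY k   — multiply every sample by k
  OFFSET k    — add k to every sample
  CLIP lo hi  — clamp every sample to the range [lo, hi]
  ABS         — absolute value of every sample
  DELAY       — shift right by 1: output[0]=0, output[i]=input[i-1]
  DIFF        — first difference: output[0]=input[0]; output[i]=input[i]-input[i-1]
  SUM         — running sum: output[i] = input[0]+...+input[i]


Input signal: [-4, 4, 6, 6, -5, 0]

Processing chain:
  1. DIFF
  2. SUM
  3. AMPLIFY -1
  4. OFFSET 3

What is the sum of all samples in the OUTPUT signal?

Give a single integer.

Answer: 11

Derivation:
Input: [-4, 4, 6, 6, -5, 0]
Stage 1 (DIFF): s[0]=-4, 4--4=8, 6-4=2, 6-6=0, -5-6=-11, 0--5=5 -> [-4, 8, 2, 0, -11, 5]
Stage 2 (SUM): sum[0..0]=-4, sum[0..1]=4, sum[0..2]=6, sum[0..3]=6, sum[0..4]=-5, sum[0..5]=0 -> [-4, 4, 6, 6, -5, 0]
Stage 3 (AMPLIFY -1): -4*-1=4, 4*-1=-4, 6*-1=-6, 6*-1=-6, -5*-1=5, 0*-1=0 -> [4, -4, -6, -6, 5, 0]
Stage 4 (OFFSET 3): 4+3=7, -4+3=-1, -6+3=-3, -6+3=-3, 5+3=8, 0+3=3 -> [7, -1, -3, -3, 8, 3]
Output sum: 11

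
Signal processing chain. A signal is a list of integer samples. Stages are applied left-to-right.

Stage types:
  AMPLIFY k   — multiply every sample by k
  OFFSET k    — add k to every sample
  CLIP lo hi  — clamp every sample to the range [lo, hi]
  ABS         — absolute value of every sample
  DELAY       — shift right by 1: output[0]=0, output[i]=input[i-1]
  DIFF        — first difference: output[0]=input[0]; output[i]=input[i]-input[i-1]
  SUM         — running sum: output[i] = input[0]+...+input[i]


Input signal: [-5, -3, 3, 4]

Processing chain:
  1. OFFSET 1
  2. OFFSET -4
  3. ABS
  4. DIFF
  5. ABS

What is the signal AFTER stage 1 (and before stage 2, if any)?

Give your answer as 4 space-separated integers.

Input: [-5, -3, 3, 4]
Stage 1 (OFFSET 1): -5+1=-4, -3+1=-2, 3+1=4, 4+1=5 -> [-4, -2, 4, 5]

Answer: -4 -2 4 5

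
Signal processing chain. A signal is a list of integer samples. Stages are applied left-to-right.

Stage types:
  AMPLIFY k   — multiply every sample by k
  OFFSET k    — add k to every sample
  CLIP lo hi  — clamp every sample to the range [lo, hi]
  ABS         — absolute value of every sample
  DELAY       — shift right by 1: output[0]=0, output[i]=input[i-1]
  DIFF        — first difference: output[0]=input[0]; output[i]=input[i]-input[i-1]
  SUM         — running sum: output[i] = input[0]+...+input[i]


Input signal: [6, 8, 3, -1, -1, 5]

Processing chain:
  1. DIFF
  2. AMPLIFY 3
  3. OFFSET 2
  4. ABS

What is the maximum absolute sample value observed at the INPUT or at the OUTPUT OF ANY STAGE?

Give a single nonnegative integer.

Input: [6, 8, 3, -1, -1, 5] (max |s|=8)
Stage 1 (DIFF): s[0]=6, 8-6=2, 3-8=-5, -1-3=-4, -1--1=0, 5--1=6 -> [6, 2, -5, -4, 0, 6] (max |s|=6)
Stage 2 (AMPLIFY 3): 6*3=18, 2*3=6, -5*3=-15, -4*3=-12, 0*3=0, 6*3=18 -> [18, 6, -15, -12, 0, 18] (max |s|=18)
Stage 3 (OFFSET 2): 18+2=20, 6+2=8, -15+2=-13, -12+2=-10, 0+2=2, 18+2=20 -> [20, 8, -13, -10, 2, 20] (max |s|=20)
Stage 4 (ABS): |20|=20, |8|=8, |-13|=13, |-10|=10, |2|=2, |20|=20 -> [20, 8, 13, 10, 2, 20] (max |s|=20)
Overall max amplitude: 20

Answer: 20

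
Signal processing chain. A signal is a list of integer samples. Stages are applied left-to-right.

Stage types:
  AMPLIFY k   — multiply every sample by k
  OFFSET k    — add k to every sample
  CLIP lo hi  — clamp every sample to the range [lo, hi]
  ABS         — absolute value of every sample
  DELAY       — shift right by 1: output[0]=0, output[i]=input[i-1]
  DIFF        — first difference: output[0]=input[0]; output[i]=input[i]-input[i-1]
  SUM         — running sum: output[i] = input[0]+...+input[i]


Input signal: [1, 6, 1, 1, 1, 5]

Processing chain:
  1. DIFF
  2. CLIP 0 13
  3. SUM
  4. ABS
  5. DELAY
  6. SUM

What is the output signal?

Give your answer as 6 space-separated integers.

Answer: 0 1 7 13 19 25

Derivation:
Input: [1, 6, 1, 1, 1, 5]
Stage 1 (DIFF): s[0]=1, 6-1=5, 1-6=-5, 1-1=0, 1-1=0, 5-1=4 -> [1, 5, -5, 0, 0, 4]
Stage 2 (CLIP 0 13): clip(1,0,13)=1, clip(5,0,13)=5, clip(-5,0,13)=0, clip(0,0,13)=0, clip(0,0,13)=0, clip(4,0,13)=4 -> [1, 5, 0, 0, 0, 4]
Stage 3 (SUM): sum[0..0]=1, sum[0..1]=6, sum[0..2]=6, sum[0..3]=6, sum[0..4]=6, sum[0..5]=10 -> [1, 6, 6, 6, 6, 10]
Stage 4 (ABS): |1|=1, |6|=6, |6|=6, |6|=6, |6|=6, |10|=10 -> [1, 6, 6, 6, 6, 10]
Stage 5 (DELAY): [0, 1, 6, 6, 6, 6] = [0, 1, 6, 6, 6, 6] -> [0, 1, 6, 6, 6, 6]
Stage 6 (SUM): sum[0..0]=0, sum[0..1]=1, sum[0..2]=7, sum[0..3]=13, sum[0..4]=19, sum[0..5]=25 -> [0, 1, 7, 13, 19, 25]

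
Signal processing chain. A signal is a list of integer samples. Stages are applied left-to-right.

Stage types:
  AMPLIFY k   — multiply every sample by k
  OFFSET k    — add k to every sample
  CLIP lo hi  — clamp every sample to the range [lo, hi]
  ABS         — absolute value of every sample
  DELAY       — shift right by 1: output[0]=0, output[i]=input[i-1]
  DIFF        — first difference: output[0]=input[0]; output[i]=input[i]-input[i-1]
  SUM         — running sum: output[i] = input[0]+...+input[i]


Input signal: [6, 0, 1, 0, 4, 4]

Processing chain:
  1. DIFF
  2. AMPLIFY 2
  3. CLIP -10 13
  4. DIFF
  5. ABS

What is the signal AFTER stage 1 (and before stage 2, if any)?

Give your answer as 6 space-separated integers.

Answer: 6 -6 1 -1 4 0

Derivation:
Input: [6, 0, 1, 0, 4, 4]
Stage 1 (DIFF): s[0]=6, 0-6=-6, 1-0=1, 0-1=-1, 4-0=4, 4-4=0 -> [6, -6, 1, -1, 4, 0]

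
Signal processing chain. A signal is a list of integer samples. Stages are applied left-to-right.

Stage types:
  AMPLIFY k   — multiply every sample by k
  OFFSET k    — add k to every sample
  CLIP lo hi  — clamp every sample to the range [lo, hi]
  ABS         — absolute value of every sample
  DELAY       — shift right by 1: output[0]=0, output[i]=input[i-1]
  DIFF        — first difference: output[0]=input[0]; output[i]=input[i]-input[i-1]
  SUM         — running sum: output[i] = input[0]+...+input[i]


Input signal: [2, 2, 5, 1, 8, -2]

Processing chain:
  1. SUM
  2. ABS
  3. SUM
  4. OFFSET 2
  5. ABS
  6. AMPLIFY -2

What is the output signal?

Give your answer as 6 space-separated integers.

Answer: -8 -16 -34 -54 -90 -122

Derivation:
Input: [2, 2, 5, 1, 8, -2]
Stage 1 (SUM): sum[0..0]=2, sum[0..1]=4, sum[0..2]=9, sum[0..3]=10, sum[0..4]=18, sum[0..5]=16 -> [2, 4, 9, 10, 18, 16]
Stage 2 (ABS): |2|=2, |4|=4, |9|=9, |10|=10, |18|=18, |16|=16 -> [2, 4, 9, 10, 18, 16]
Stage 3 (SUM): sum[0..0]=2, sum[0..1]=6, sum[0..2]=15, sum[0..3]=25, sum[0..4]=43, sum[0..5]=59 -> [2, 6, 15, 25, 43, 59]
Stage 4 (OFFSET 2): 2+2=4, 6+2=8, 15+2=17, 25+2=27, 43+2=45, 59+2=61 -> [4, 8, 17, 27, 45, 61]
Stage 5 (ABS): |4|=4, |8|=8, |17|=17, |27|=27, |45|=45, |61|=61 -> [4, 8, 17, 27, 45, 61]
Stage 6 (AMPLIFY -2): 4*-2=-8, 8*-2=-16, 17*-2=-34, 27*-2=-54, 45*-2=-90, 61*-2=-122 -> [-8, -16, -34, -54, -90, -122]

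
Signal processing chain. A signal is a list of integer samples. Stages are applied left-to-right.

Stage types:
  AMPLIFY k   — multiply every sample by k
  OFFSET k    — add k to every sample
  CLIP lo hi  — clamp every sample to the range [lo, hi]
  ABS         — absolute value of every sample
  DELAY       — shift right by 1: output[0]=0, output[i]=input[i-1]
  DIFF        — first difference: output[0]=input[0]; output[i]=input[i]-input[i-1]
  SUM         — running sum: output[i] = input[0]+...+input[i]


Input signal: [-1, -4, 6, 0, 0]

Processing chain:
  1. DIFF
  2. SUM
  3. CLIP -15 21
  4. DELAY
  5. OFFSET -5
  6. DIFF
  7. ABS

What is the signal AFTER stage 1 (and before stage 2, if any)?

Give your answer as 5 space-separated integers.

Input: [-1, -4, 6, 0, 0]
Stage 1 (DIFF): s[0]=-1, -4--1=-3, 6--4=10, 0-6=-6, 0-0=0 -> [-1, -3, 10, -6, 0]

Answer: -1 -3 10 -6 0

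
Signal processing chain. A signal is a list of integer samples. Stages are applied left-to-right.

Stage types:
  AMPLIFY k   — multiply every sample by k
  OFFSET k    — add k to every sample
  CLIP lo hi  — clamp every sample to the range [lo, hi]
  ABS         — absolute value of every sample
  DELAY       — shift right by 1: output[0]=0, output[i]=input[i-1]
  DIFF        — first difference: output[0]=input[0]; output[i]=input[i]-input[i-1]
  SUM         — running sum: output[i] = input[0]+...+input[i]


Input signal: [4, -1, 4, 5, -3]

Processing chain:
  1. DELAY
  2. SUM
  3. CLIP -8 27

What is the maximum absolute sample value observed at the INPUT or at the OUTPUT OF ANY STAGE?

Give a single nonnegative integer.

Input: [4, -1, 4, 5, -3] (max |s|=5)
Stage 1 (DELAY): [0, 4, -1, 4, 5] = [0, 4, -1, 4, 5] -> [0, 4, -1, 4, 5] (max |s|=5)
Stage 2 (SUM): sum[0..0]=0, sum[0..1]=4, sum[0..2]=3, sum[0..3]=7, sum[0..4]=12 -> [0, 4, 3, 7, 12] (max |s|=12)
Stage 3 (CLIP -8 27): clip(0,-8,27)=0, clip(4,-8,27)=4, clip(3,-8,27)=3, clip(7,-8,27)=7, clip(12,-8,27)=12 -> [0, 4, 3, 7, 12] (max |s|=12)
Overall max amplitude: 12

Answer: 12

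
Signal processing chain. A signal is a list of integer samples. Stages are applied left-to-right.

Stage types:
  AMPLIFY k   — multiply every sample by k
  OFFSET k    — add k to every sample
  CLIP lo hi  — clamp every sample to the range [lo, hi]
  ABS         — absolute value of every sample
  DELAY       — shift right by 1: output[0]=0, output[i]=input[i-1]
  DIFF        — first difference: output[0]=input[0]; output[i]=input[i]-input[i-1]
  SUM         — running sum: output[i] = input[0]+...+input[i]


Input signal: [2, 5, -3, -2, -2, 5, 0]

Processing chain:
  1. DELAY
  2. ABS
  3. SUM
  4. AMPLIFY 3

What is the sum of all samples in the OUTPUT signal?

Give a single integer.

Input: [2, 5, -3, -2, -2, 5, 0]
Stage 1 (DELAY): [0, 2, 5, -3, -2, -2, 5] = [0, 2, 5, -3, -2, -2, 5] -> [0, 2, 5, -3, -2, -2, 5]
Stage 2 (ABS): |0|=0, |2|=2, |5|=5, |-3|=3, |-2|=2, |-2|=2, |5|=5 -> [0, 2, 5, 3, 2, 2, 5]
Stage 3 (SUM): sum[0..0]=0, sum[0..1]=2, sum[0..2]=7, sum[0..3]=10, sum[0..4]=12, sum[0..5]=14, sum[0..6]=19 -> [0, 2, 7, 10, 12, 14, 19]
Stage 4 (AMPLIFY 3): 0*3=0, 2*3=6, 7*3=21, 10*3=30, 12*3=36, 14*3=42, 19*3=57 -> [0, 6, 21, 30, 36, 42, 57]
Output sum: 192

Answer: 192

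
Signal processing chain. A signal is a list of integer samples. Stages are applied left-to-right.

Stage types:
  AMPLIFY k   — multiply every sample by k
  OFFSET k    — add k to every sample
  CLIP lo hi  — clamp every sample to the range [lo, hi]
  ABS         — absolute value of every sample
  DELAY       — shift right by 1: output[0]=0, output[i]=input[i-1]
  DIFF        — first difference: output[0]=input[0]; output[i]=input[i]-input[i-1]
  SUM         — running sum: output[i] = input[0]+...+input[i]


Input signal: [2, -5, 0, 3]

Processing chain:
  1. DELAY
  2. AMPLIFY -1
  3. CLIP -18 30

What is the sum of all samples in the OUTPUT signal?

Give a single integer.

Input: [2, -5, 0, 3]
Stage 1 (DELAY): [0, 2, -5, 0] = [0, 2, -5, 0] -> [0, 2, -5, 0]
Stage 2 (AMPLIFY -1): 0*-1=0, 2*-1=-2, -5*-1=5, 0*-1=0 -> [0, -2, 5, 0]
Stage 3 (CLIP -18 30): clip(0,-18,30)=0, clip(-2,-18,30)=-2, clip(5,-18,30)=5, clip(0,-18,30)=0 -> [0, -2, 5, 0]
Output sum: 3

Answer: 3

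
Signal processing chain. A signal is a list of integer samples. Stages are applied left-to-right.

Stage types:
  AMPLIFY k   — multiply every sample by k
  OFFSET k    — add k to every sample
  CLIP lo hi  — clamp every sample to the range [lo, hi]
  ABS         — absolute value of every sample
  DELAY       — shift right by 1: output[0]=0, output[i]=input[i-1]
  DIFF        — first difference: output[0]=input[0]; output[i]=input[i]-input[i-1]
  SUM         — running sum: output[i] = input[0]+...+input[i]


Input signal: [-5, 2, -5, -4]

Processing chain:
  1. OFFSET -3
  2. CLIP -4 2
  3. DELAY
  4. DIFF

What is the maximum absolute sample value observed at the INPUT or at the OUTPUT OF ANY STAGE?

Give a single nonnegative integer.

Input: [-5, 2, -5, -4] (max |s|=5)
Stage 1 (OFFSET -3): -5+-3=-8, 2+-3=-1, -5+-3=-8, -4+-3=-7 -> [-8, -1, -8, -7] (max |s|=8)
Stage 2 (CLIP -4 2): clip(-8,-4,2)=-4, clip(-1,-4,2)=-1, clip(-8,-4,2)=-4, clip(-7,-4,2)=-4 -> [-4, -1, -4, -4] (max |s|=4)
Stage 3 (DELAY): [0, -4, -1, -4] = [0, -4, -1, -4] -> [0, -4, -1, -4] (max |s|=4)
Stage 4 (DIFF): s[0]=0, -4-0=-4, -1--4=3, -4--1=-3 -> [0, -4, 3, -3] (max |s|=4)
Overall max amplitude: 8

Answer: 8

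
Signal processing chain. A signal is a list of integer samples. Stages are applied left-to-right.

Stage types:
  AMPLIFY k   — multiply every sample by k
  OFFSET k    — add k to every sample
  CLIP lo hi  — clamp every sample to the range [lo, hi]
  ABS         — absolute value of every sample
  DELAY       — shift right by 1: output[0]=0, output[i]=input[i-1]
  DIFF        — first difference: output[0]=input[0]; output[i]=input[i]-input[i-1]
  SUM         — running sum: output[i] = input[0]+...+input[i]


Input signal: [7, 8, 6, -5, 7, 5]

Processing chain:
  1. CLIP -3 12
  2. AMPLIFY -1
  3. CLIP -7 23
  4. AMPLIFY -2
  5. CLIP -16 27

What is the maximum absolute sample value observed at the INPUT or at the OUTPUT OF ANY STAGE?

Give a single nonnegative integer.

Answer: 14

Derivation:
Input: [7, 8, 6, -5, 7, 5] (max |s|=8)
Stage 1 (CLIP -3 12): clip(7,-3,12)=7, clip(8,-3,12)=8, clip(6,-3,12)=6, clip(-5,-3,12)=-3, clip(7,-3,12)=7, clip(5,-3,12)=5 -> [7, 8, 6, -3, 7, 5] (max |s|=8)
Stage 2 (AMPLIFY -1): 7*-1=-7, 8*-1=-8, 6*-1=-6, -3*-1=3, 7*-1=-7, 5*-1=-5 -> [-7, -8, -6, 3, -7, -5] (max |s|=8)
Stage 3 (CLIP -7 23): clip(-7,-7,23)=-7, clip(-8,-7,23)=-7, clip(-6,-7,23)=-6, clip(3,-7,23)=3, clip(-7,-7,23)=-7, clip(-5,-7,23)=-5 -> [-7, -7, -6, 3, -7, -5] (max |s|=7)
Stage 4 (AMPLIFY -2): -7*-2=14, -7*-2=14, -6*-2=12, 3*-2=-6, -7*-2=14, -5*-2=10 -> [14, 14, 12, -6, 14, 10] (max |s|=14)
Stage 5 (CLIP -16 27): clip(14,-16,27)=14, clip(14,-16,27)=14, clip(12,-16,27)=12, clip(-6,-16,27)=-6, clip(14,-16,27)=14, clip(10,-16,27)=10 -> [14, 14, 12, -6, 14, 10] (max |s|=14)
Overall max amplitude: 14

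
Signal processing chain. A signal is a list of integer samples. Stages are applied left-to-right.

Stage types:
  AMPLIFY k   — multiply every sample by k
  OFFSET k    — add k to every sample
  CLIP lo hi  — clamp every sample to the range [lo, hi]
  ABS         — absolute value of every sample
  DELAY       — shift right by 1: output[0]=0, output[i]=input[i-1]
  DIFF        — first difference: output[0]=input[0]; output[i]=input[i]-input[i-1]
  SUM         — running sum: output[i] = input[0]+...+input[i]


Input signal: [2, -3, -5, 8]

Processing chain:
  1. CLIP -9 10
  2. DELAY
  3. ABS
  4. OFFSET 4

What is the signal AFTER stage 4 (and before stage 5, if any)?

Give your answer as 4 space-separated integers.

Input: [2, -3, -5, 8]
Stage 1 (CLIP -9 10): clip(2,-9,10)=2, clip(-3,-9,10)=-3, clip(-5,-9,10)=-5, clip(8,-9,10)=8 -> [2, -3, -5, 8]
Stage 2 (DELAY): [0, 2, -3, -5] = [0, 2, -3, -5] -> [0, 2, -3, -5]
Stage 3 (ABS): |0|=0, |2|=2, |-3|=3, |-5|=5 -> [0, 2, 3, 5]
Stage 4 (OFFSET 4): 0+4=4, 2+4=6, 3+4=7, 5+4=9 -> [4, 6, 7, 9]

Answer: 4 6 7 9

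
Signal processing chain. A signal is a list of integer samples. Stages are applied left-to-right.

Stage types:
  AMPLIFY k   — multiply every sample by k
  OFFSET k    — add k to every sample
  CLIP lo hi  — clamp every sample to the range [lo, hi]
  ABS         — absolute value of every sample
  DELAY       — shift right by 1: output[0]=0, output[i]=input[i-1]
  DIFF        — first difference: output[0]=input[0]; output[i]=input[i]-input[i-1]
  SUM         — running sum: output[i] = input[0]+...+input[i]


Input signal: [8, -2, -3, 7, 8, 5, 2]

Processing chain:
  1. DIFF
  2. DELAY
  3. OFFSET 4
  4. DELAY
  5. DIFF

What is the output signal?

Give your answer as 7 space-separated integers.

Input: [8, -2, -3, 7, 8, 5, 2]
Stage 1 (DIFF): s[0]=8, -2-8=-10, -3--2=-1, 7--3=10, 8-7=1, 5-8=-3, 2-5=-3 -> [8, -10, -1, 10, 1, -3, -3]
Stage 2 (DELAY): [0, 8, -10, -1, 10, 1, -3] = [0, 8, -10, -1, 10, 1, -3] -> [0, 8, -10, -1, 10, 1, -3]
Stage 3 (OFFSET 4): 0+4=4, 8+4=12, -10+4=-6, -1+4=3, 10+4=14, 1+4=5, -3+4=1 -> [4, 12, -6, 3, 14, 5, 1]
Stage 4 (DELAY): [0, 4, 12, -6, 3, 14, 5] = [0, 4, 12, -6, 3, 14, 5] -> [0, 4, 12, -6, 3, 14, 5]
Stage 5 (DIFF): s[0]=0, 4-0=4, 12-4=8, -6-12=-18, 3--6=9, 14-3=11, 5-14=-9 -> [0, 4, 8, -18, 9, 11, -9]

Answer: 0 4 8 -18 9 11 -9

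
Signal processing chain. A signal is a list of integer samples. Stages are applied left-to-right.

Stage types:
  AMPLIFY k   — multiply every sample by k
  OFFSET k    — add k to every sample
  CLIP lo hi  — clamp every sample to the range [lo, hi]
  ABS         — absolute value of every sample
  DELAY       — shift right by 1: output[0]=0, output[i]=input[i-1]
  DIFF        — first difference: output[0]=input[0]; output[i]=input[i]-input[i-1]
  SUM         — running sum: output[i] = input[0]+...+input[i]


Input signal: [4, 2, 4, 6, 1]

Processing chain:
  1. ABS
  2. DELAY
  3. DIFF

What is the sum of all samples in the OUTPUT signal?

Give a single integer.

Answer: 6

Derivation:
Input: [4, 2, 4, 6, 1]
Stage 1 (ABS): |4|=4, |2|=2, |4|=4, |6|=6, |1|=1 -> [4, 2, 4, 6, 1]
Stage 2 (DELAY): [0, 4, 2, 4, 6] = [0, 4, 2, 4, 6] -> [0, 4, 2, 4, 6]
Stage 3 (DIFF): s[0]=0, 4-0=4, 2-4=-2, 4-2=2, 6-4=2 -> [0, 4, -2, 2, 2]
Output sum: 6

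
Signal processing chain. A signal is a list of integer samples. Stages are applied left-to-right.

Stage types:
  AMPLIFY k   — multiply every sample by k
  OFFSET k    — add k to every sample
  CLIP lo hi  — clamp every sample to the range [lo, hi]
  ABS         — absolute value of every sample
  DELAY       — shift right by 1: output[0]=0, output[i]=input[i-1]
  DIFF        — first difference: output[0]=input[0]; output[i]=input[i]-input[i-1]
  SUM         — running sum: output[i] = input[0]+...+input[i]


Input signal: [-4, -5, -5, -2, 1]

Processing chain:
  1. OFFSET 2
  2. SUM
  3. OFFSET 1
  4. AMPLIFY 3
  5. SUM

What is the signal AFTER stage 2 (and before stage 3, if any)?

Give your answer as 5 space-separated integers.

Input: [-4, -5, -5, -2, 1]
Stage 1 (OFFSET 2): -4+2=-2, -5+2=-3, -5+2=-3, -2+2=0, 1+2=3 -> [-2, -3, -3, 0, 3]
Stage 2 (SUM): sum[0..0]=-2, sum[0..1]=-5, sum[0..2]=-8, sum[0..3]=-8, sum[0..4]=-5 -> [-2, -5, -8, -8, -5]

Answer: -2 -5 -8 -8 -5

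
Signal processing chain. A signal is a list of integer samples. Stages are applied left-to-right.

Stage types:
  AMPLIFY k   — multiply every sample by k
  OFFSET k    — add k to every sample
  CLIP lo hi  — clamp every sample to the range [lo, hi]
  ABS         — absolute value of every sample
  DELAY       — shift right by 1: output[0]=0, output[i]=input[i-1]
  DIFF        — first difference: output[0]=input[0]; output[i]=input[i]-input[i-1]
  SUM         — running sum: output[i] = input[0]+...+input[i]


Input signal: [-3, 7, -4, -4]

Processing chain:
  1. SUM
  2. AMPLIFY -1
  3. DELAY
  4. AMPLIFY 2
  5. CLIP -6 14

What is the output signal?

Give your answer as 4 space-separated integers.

Input: [-3, 7, -4, -4]
Stage 1 (SUM): sum[0..0]=-3, sum[0..1]=4, sum[0..2]=0, sum[0..3]=-4 -> [-3, 4, 0, -4]
Stage 2 (AMPLIFY -1): -3*-1=3, 4*-1=-4, 0*-1=0, -4*-1=4 -> [3, -4, 0, 4]
Stage 3 (DELAY): [0, 3, -4, 0] = [0, 3, -4, 0] -> [0, 3, -4, 0]
Stage 4 (AMPLIFY 2): 0*2=0, 3*2=6, -4*2=-8, 0*2=0 -> [0, 6, -8, 0]
Stage 5 (CLIP -6 14): clip(0,-6,14)=0, clip(6,-6,14)=6, clip(-8,-6,14)=-6, clip(0,-6,14)=0 -> [0, 6, -6, 0]

Answer: 0 6 -6 0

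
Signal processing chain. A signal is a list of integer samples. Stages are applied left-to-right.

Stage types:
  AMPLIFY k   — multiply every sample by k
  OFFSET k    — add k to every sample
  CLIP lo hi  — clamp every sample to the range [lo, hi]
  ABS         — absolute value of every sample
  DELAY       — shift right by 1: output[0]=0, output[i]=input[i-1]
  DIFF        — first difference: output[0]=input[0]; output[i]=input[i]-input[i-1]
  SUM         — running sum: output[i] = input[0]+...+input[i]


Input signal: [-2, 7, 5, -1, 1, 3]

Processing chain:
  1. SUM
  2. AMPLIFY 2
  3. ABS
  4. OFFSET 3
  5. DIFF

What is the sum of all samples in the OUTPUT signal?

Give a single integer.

Input: [-2, 7, 5, -1, 1, 3]
Stage 1 (SUM): sum[0..0]=-2, sum[0..1]=5, sum[0..2]=10, sum[0..3]=9, sum[0..4]=10, sum[0..5]=13 -> [-2, 5, 10, 9, 10, 13]
Stage 2 (AMPLIFY 2): -2*2=-4, 5*2=10, 10*2=20, 9*2=18, 10*2=20, 13*2=26 -> [-4, 10, 20, 18, 20, 26]
Stage 3 (ABS): |-4|=4, |10|=10, |20|=20, |18|=18, |20|=20, |26|=26 -> [4, 10, 20, 18, 20, 26]
Stage 4 (OFFSET 3): 4+3=7, 10+3=13, 20+3=23, 18+3=21, 20+3=23, 26+3=29 -> [7, 13, 23, 21, 23, 29]
Stage 5 (DIFF): s[0]=7, 13-7=6, 23-13=10, 21-23=-2, 23-21=2, 29-23=6 -> [7, 6, 10, -2, 2, 6]
Output sum: 29

Answer: 29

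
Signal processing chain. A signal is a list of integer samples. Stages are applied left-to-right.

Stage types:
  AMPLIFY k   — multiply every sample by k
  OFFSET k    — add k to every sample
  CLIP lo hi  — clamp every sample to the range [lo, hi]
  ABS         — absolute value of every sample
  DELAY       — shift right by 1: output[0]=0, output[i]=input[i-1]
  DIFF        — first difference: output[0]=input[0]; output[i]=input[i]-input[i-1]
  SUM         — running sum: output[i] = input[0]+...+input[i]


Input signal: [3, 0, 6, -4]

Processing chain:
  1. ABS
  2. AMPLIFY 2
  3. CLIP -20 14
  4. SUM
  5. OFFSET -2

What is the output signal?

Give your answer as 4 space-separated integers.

Input: [3, 0, 6, -4]
Stage 1 (ABS): |3|=3, |0|=0, |6|=6, |-4|=4 -> [3, 0, 6, 4]
Stage 2 (AMPLIFY 2): 3*2=6, 0*2=0, 6*2=12, 4*2=8 -> [6, 0, 12, 8]
Stage 3 (CLIP -20 14): clip(6,-20,14)=6, clip(0,-20,14)=0, clip(12,-20,14)=12, clip(8,-20,14)=8 -> [6, 0, 12, 8]
Stage 4 (SUM): sum[0..0]=6, sum[0..1]=6, sum[0..2]=18, sum[0..3]=26 -> [6, 6, 18, 26]
Stage 5 (OFFSET -2): 6+-2=4, 6+-2=4, 18+-2=16, 26+-2=24 -> [4, 4, 16, 24]

Answer: 4 4 16 24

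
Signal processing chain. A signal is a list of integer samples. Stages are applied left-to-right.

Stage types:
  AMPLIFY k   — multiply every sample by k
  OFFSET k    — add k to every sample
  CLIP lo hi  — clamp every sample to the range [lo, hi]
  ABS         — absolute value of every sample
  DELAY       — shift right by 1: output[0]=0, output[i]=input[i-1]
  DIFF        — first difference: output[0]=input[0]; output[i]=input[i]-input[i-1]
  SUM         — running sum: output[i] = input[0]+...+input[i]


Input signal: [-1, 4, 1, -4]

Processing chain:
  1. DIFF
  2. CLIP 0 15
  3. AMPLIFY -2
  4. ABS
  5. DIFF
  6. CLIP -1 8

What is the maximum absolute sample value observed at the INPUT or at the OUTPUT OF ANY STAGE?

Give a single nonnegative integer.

Input: [-1, 4, 1, -4] (max |s|=4)
Stage 1 (DIFF): s[0]=-1, 4--1=5, 1-4=-3, -4-1=-5 -> [-1, 5, -3, -5] (max |s|=5)
Stage 2 (CLIP 0 15): clip(-1,0,15)=0, clip(5,0,15)=5, clip(-3,0,15)=0, clip(-5,0,15)=0 -> [0, 5, 0, 0] (max |s|=5)
Stage 3 (AMPLIFY -2): 0*-2=0, 5*-2=-10, 0*-2=0, 0*-2=0 -> [0, -10, 0, 0] (max |s|=10)
Stage 4 (ABS): |0|=0, |-10|=10, |0|=0, |0|=0 -> [0, 10, 0, 0] (max |s|=10)
Stage 5 (DIFF): s[0]=0, 10-0=10, 0-10=-10, 0-0=0 -> [0, 10, -10, 0] (max |s|=10)
Stage 6 (CLIP -1 8): clip(0,-1,8)=0, clip(10,-1,8)=8, clip(-10,-1,8)=-1, clip(0,-1,8)=0 -> [0, 8, -1, 0] (max |s|=8)
Overall max amplitude: 10

Answer: 10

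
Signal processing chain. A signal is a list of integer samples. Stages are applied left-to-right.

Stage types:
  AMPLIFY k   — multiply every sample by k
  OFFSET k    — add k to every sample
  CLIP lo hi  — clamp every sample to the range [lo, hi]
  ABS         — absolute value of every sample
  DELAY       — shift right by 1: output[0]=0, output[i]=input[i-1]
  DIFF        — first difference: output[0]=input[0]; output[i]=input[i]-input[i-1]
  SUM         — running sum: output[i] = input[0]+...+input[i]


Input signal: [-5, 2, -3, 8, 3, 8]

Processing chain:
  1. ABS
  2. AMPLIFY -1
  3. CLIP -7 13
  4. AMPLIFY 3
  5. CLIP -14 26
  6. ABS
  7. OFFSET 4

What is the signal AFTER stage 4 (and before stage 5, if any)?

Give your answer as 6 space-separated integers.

Input: [-5, 2, -3, 8, 3, 8]
Stage 1 (ABS): |-5|=5, |2|=2, |-3|=3, |8|=8, |3|=3, |8|=8 -> [5, 2, 3, 8, 3, 8]
Stage 2 (AMPLIFY -1): 5*-1=-5, 2*-1=-2, 3*-1=-3, 8*-1=-8, 3*-1=-3, 8*-1=-8 -> [-5, -2, -3, -8, -3, -8]
Stage 3 (CLIP -7 13): clip(-5,-7,13)=-5, clip(-2,-7,13)=-2, clip(-3,-7,13)=-3, clip(-8,-7,13)=-7, clip(-3,-7,13)=-3, clip(-8,-7,13)=-7 -> [-5, -2, -3, -7, -3, -7]
Stage 4 (AMPLIFY 3): -5*3=-15, -2*3=-6, -3*3=-9, -7*3=-21, -3*3=-9, -7*3=-21 -> [-15, -6, -9, -21, -9, -21]

Answer: -15 -6 -9 -21 -9 -21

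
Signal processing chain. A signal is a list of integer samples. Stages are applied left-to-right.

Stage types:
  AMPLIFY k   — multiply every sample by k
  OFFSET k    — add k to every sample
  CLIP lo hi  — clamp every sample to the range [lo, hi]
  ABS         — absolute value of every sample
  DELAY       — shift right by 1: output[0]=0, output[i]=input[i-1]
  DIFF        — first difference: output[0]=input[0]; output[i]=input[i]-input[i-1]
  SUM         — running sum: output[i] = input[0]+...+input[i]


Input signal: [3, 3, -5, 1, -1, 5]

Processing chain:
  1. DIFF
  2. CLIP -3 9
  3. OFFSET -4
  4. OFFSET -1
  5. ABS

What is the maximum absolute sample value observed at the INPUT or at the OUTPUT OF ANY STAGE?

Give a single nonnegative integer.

Answer: 8

Derivation:
Input: [3, 3, -5, 1, -1, 5] (max |s|=5)
Stage 1 (DIFF): s[0]=3, 3-3=0, -5-3=-8, 1--5=6, -1-1=-2, 5--1=6 -> [3, 0, -8, 6, -2, 6] (max |s|=8)
Stage 2 (CLIP -3 9): clip(3,-3,9)=3, clip(0,-3,9)=0, clip(-8,-3,9)=-3, clip(6,-3,9)=6, clip(-2,-3,9)=-2, clip(6,-3,9)=6 -> [3, 0, -3, 6, -2, 6] (max |s|=6)
Stage 3 (OFFSET -4): 3+-4=-1, 0+-4=-4, -3+-4=-7, 6+-4=2, -2+-4=-6, 6+-4=2 -> [-1, -4, -7, 2, -6, 2] (max |s|=7)
Stage 4 (OFFSET -1): -1+-1=-2, -4+-1=-5, -7+-1=-8, 2+-1=1, -6+-1=-7, 2+-1=1 -> [-2, -5, -8, 1, -7, 1] (max |s|=8)
Stage 5 (ABS): |-2|=2, |-5|=5, |-8|=8, |1|=1, |-7|=7, |1|=1 -> [2, 5, 8, 1, 7, 1] (max |s|=8)
Overall max amplitude: 8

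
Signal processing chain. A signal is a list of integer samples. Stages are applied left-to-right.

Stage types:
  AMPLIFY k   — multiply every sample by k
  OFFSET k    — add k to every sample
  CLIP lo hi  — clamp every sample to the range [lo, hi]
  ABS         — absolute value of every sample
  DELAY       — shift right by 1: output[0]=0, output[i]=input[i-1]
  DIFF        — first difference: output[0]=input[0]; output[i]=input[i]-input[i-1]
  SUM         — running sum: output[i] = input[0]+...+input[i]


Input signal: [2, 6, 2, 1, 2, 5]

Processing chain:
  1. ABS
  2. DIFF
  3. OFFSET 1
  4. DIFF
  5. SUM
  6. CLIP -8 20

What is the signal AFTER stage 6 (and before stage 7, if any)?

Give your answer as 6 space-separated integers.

Input: [2, 6, 2, 1, 2, 5]
Stage 1 (ABS): |2|=2, |6|=6, |2|=2, |1|=1, |2|=2, |5|=5 -> [2, 6, 2, 1, 2, 5]
Stage 2 (DIFF): s[0]=2, 6-2=4, 2-6=-4, 1-2=-1, 2-1=1, 5-2=3 -> [2, 4, -4, -1, 1, 3]
Stage 3 (OFFSET 1): 2+1=3, 4+1=5, -4+1=-3, -1+1=0, 1+1=2, 3+1=4 -> [3, 5, -3, 0, 2, 4]
Stage 4 (DIFF): s[0]=3, 5-3=2, -3-5=-8, 0--3=3, 2-0=2, 4-2=2 -> [3, 2, -8, 3, 2, 2]
Stage 5 (SUM): sum[0..0]=3, sum[0..1]=5, sum[0..2]=-3, sum[0..3]=0, sum[0..4]=2, sum[0..5]=4 -> [3, 5, -3, 0, 2, 4]
Stage 6 (CLIP -8 20): clip(3,-8,20)=3, clip(5,-8,20)=5, clip(-3,-8,20)=-3, clip(0,-8,20)=0, clip(2,-8,20)=2, clip(4,-8,20)=4 -> [3, 5, -3, 0, 2, 4]

Answer: 3 5 -3 0 2 4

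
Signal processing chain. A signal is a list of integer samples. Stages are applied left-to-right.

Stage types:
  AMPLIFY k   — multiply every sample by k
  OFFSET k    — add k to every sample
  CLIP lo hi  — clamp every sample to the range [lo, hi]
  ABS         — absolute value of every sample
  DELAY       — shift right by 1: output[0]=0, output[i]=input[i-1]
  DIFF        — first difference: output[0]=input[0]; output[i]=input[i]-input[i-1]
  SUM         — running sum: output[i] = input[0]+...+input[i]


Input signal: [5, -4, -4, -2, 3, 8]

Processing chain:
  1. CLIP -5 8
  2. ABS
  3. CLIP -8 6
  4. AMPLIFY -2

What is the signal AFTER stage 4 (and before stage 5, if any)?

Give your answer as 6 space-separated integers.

Answer: -10 -8 -8 -4 -6 -12

Derivation:
Input: [5, -4, -4, -2, 3, 8]
Stage 1 (CLIP -5 8): clip(5,-5,8)=5, clip(-4,-5,8)=-4, clip(-4,-5,8)=-4, clip(-2,-5,8)=-2, clip(3,-5,8)=3, clip(8,-5,8)=8 -> [5, -4, -4, -2, 3, 8]
Stage 2 (ABS): |5|=5, |-4|=4, |-4|=4, |-2|=2, |3|=3, |8|=8 -> [5, 4, 4, 2, 3, 8]
Stage 3 (CLIP -8 6): clip(5,-8,6)=5, clip(4,-8,6)=4, clip(4,-8,6)=4, clip(2,-8,6)=2, clip(3,-8,6)=3, clip(8,-8,6)=6 -> [5, 4, 4, 2, 3, 6]
Stage 4 (AMPLIFY -2): 5*-2=-10, 4*-2=-8, 4*-2=-8, 2*-2=-4, 3*-2=-6, 6*-2=-12 -> [-10, -8, -8, -4, -6, -12]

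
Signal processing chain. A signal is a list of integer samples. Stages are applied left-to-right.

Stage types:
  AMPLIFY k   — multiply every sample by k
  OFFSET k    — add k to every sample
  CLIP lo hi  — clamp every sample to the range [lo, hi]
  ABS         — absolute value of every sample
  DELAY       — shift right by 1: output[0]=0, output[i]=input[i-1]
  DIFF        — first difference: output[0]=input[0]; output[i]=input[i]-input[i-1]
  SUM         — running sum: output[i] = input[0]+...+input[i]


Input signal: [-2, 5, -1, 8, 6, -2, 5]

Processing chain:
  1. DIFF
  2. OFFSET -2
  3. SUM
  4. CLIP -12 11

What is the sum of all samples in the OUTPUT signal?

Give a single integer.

Input: [-2, 5, -1, 8, 6, -2, 5]
Stage 1 (DIFF): s[0]=-2, 5--2=7, -1-5=-6, 8--1=9, 6-8=-2, -2-6=-8, 5--2=7 -> [-2, 7, -6, 9, -2, -8, 7]
Stage 2 (OFFSET -2): -2+-2=-4, 7+-2=5, -6+-2=-8, 9+-2=7, -2+-2=-4, -8+-2=-10, 7+-2=5 -> [-4, 5, -8, 7, -4, -10, 5]
Stage 3 (SUM): sum[0..0]=-4, sum[0..1]=1, sum[0..2]=-7, sum[0..3]=0, sum[0..4]=-4, sum[0..5]=-14, sum[0..6]=-9 -> [-4, 1, -7, 0, -4, -14, -9]
Stage 4 (CLIP -12 11): clip(-4,-12,11)=-4, clip(1,-12,11)=1, clip(-7,-12,11)=-7, clip(0,-12,11)=0, clip(-4,-12,11)=-4, clip(-14,-12,11)=-12, clip(-9,-12,11)=-9 -> [-4, 1, -7, 0, -4, -12, -9]
Output sum: -35

Answer: -35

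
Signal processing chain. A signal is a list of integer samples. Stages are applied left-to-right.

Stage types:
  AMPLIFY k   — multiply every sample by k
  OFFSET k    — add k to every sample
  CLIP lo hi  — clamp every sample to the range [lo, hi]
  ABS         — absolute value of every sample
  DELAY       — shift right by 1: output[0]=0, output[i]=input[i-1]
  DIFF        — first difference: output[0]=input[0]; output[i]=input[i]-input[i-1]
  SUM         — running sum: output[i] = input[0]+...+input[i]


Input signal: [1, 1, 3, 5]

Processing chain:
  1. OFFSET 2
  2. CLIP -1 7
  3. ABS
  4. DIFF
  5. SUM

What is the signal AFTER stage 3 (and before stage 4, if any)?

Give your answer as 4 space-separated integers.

Input: [1, 1, 3, 5]
Stage 1 (OFFSET 2): 1+2=3, 1+2=3, 3+2=5, 5+2=7 -> [3, 3, 5, 7]
Stage 2 (CLIP -1 7): clip(3,-1,7)=3, clip(3,-1,7)=3, clip(5,-1,7)=5, clip(7,-1,7)=7 -> [3, 3, 5, 7]
Stage 3 (ABS): |3|=3, |3|=3, |5|=5, |7|=7 -> [3, 3, 5, 7]

Answer: 3 3 5 7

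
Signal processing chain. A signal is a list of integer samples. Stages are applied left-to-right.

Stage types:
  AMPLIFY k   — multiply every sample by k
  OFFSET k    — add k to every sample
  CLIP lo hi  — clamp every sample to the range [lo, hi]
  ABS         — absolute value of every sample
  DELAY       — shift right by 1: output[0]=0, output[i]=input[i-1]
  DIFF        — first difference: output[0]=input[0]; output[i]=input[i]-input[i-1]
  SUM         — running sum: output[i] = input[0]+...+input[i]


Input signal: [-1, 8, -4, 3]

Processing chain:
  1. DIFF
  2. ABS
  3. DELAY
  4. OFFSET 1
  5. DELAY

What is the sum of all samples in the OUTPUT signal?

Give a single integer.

Answer: 13

Derivation:
Input: [-1, 8, -4, 3]
Stage 1 (DIFF): s[0]=-1, 8--1=9, -4-8=-12, 3--4=7 -> [-1, 9, -12, 7]
Stage 2 (ABS): |-1|=1, |9|=9, |-12|=12, |7|=7 -> [1, 9, 12, 7]
Stage 3 (DELAY): [0, 1, 9, 12] = [0, 1, 9, 12] -> [0, 1, 9, 12]
Stage 4 (OFFSET 1): 0+1=1, 1+1=2, 9+1=10, 12+1=13 -> [1, 2, 10, 13]
Stage 5 (DELAY): [0, 1, 2, 10] = [0, 1, 2, 10] -> [0, 1, 2, 10]
Output sum: 13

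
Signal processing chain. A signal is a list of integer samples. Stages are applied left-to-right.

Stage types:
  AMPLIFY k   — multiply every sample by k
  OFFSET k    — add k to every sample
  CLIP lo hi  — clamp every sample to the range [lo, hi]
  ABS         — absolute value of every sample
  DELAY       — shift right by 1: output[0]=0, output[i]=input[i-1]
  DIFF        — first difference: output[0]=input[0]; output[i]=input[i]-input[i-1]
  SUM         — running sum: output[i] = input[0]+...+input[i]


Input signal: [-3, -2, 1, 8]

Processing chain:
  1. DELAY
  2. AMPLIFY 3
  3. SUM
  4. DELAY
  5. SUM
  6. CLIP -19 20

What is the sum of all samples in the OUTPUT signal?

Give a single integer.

Input: [-3, -2, 1, 8]
Stage 1 (DELAY): [0, -3, -2, 1] = [0, -3, -2, 1] -> [0, -3, -2, 1]
Stage 2 (AMPLIFY 3): 0*3=0, -3*3=-9, -2*3=-6, 1*3=3 -> [0, -9, -6, 3]
Stage 3 (SUM): sum[0..0]=0, sum[0..1]=-9, sum[0..2]=-15, sum[0..3]=-12 -> [0, -9, -15, -12]
Stage 4 (DELAY): [0, 0, -9, -15] = [0, 0, -9, -15] -> [0, 0, -9, -15]
Stage 5 (SUM): sum[0..0]=0, sum[0..1]=0, sum[0..2]=-9, sum[0..3]=-24 -> [0, 0, -9, -24]
Stage 6 (CLIP -19 20): clip(0,-19,20)=0, clip(0,-19,20)=0, clip(-9,-19,20)=-9, clip(-24,-19,20)=-19 -> [0, 0, -9, -19]
Output sum: -28

Answer: -28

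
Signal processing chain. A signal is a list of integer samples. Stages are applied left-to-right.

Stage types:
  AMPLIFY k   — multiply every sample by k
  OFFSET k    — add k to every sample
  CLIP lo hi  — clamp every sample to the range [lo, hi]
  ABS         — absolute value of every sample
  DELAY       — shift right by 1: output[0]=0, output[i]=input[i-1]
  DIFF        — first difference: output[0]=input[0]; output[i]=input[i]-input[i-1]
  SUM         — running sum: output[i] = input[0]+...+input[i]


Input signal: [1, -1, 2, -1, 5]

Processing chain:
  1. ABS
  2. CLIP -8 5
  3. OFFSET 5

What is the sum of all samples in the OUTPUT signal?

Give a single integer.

Answer: 35

Derivation:
Input: [1, -1, 2, -1, 5]
Stage 1 (ABS): |1|=1, |-1|=1, |2|=2, |-1|=1, |5|=5 -> [1, 1, 2, 1, 5]
Stage 2 (CLIP -8 5): clip(1,-8,5)=1, clip(1,-8,5)=1, clip(2,-8,5)=2, clip(1,-8,5)=1, clip(5,-8,5)=5 -> [1, 1, 2, 1, 5]
Stage 3 (OFFSET 5): 1+5=6, 1+5=6, 2+5=7, 1+5=6, 5+5=10 -> [6, 6, 7, 6, 10]
Output sum: 35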